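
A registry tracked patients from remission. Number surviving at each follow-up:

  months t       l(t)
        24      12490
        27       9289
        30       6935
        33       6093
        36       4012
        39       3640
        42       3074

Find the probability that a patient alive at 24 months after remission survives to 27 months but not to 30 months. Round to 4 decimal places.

This is the probability of reaching 27 but not 30, conditional on being alive at 24: (l(27) − l(30)) / l(24).
= (9289 − 6935) / 12490 = 2354 / 12490 = 0.188471.

0.1885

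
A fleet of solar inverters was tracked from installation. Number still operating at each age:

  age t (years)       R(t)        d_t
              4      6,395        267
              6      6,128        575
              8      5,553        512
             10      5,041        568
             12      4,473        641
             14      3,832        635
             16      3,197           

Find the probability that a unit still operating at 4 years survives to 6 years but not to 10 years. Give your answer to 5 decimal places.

This is the probability of reaching 6 but not 10, conditional on being operational at 4: (R(6) − R(10)) / R(4).
= (6,128 − 5,041) / 6,395 = 1,087 / 6,395 = 0.169977.

0.16998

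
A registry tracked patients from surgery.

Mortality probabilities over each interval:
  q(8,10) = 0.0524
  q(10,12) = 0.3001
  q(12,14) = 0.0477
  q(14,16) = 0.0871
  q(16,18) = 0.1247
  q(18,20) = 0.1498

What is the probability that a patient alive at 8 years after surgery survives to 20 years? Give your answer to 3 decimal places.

The overall survival probability is (1 − 0.0524) × (1 − 0.3001) × (1 − 0.0477) × (1 − 0.0871) × (1 − 0.1247) × (1 − 0.1498).
= 0.9476 × 0.6999 × 0.9523 × 0.9129 × 0.8753 × 0.8502 = 0.429078.

0.429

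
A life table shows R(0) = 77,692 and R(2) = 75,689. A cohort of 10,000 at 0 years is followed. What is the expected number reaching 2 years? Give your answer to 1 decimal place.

The relevant probability is 75,689/77,692 = 0.974219.
Expected number = 10,000 × 0.974219 = 9742.2.

9742.2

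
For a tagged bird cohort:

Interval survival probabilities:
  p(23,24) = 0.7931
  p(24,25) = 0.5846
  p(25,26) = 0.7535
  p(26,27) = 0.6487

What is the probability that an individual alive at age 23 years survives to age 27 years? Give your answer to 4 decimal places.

0.2266

Chaining the interval survival probabilities: 0.7931 × 0.5846 × 0.7535 × 0.6487.
= 0.226628.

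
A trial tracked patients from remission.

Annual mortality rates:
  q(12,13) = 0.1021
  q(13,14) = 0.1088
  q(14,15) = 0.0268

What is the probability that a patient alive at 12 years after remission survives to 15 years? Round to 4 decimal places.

Chaining the interval survival probabilities: (1 − 0.1021) × (1 − 0.1088) × (1 − 0.0268).
= 0.8979 × 0.8912 × 0.9732 = 0.778763.

0.7788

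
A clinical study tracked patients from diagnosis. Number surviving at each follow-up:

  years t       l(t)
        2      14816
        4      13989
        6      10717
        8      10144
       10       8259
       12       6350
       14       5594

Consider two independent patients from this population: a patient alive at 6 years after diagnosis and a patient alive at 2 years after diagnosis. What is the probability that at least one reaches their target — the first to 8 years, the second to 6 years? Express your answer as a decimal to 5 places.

0.98521

p₁ = l(8)/l(6) = 10144/10717 = 0.946534; p₂ = l(6)/l(2) = 10717/14816 = 0.723340.
P(at least one) = 1 − (1−p₁)(1−p₂) = 1 − 0.053466 × 0.276660 = 0.985208.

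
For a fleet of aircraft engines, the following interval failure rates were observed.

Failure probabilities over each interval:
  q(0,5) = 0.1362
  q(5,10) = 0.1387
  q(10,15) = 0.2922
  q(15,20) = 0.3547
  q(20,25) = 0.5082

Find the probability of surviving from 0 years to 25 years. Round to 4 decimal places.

The overall survival probability is (1 − 0.1362) × (1 − 0.1387) × (1 − 0.2922) × (1 − 0.3547) × (1 − 0.5082).
= 0.8638 × 0.8613 × 0.7078 × 0.6453 × 0.4918 = 0.167120.

0.1671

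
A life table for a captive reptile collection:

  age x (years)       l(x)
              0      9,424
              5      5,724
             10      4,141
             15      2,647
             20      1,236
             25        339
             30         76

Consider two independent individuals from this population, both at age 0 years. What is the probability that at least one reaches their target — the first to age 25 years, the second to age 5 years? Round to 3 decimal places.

0.622

p₁ = l(25)/l(0) = 339/9,424 = 0.035972; p₂ = l(5)/l(0) = 5,724/9,424 = 0.607385.
P(at least one) = 1 − (1−p₁)(1−p₂) = 1 − 0.964028 × 0.392615 = 0.621508.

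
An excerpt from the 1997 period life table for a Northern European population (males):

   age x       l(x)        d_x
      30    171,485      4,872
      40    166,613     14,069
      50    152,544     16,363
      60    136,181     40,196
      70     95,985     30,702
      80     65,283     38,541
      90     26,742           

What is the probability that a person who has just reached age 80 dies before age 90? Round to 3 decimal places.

0.590

P(die before 90 | alive at 80) = 1 − l(90)/l(80) = 1 − 26,742/65,283 = (38,541)/65,283 = 0.590368.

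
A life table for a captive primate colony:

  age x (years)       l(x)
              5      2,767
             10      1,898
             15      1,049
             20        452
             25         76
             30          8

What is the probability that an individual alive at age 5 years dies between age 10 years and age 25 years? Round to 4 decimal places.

This is the probability of reaching 10 but not 25, conditional on being alive at 5: (l(10) − l(25)) / l(5).
= (1,898 − 76) / 2,767 = 1,822 / 2,767 = 0.658475.

0.6585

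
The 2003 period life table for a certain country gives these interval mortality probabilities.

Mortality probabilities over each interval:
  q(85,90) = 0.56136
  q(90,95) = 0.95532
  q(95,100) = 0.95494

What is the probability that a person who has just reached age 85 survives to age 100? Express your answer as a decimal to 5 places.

Chaining the interval survival probabilities: (1 − 0.56136) × (1 − 0.95532) × (1 − 0.95494).
= 0.43864 × 0.04468 × 0.04506 = 0.000883.

0.00088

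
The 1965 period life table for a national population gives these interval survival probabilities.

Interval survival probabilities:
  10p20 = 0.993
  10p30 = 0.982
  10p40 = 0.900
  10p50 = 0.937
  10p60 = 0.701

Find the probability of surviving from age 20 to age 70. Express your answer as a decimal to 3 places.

0.576

Survival from 20 to 70 is the product of surviving each interval: 0.993 × 0.982 × 0.900 × 0.937 × 0.701.
= 0.576449.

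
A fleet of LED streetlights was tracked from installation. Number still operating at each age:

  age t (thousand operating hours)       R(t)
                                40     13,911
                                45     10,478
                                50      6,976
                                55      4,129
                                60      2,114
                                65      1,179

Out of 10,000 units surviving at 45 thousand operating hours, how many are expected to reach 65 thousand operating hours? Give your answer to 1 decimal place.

The relevant probability is 1,179/10,478 = 0.112521.
Expected number = 10,000 × 0.112521 = 1125.2.

1125.2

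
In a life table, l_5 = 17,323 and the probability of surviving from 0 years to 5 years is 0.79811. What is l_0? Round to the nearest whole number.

21705

l_0 = l_5 / p = 17,323 / 0.79811 = 21705.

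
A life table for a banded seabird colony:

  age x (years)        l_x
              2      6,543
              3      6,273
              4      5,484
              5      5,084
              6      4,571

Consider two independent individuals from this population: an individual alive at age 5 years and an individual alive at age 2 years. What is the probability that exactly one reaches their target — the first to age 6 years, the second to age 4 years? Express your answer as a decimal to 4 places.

0.2301

p₁ = l_6/l_5 = 4,571/5,084 = 0.899095; p₂ = l_4/l_2 = 5,484/6,543 = 0.838148.
P(exactly one) = p₁(1−p₂) + (1−p₁)p₂ = 0.145520 + 0.084573 = 0.230094.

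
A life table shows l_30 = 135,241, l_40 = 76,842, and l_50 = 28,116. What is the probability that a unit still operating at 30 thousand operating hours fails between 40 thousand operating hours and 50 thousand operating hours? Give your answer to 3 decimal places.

This is the probability of reaching 40 but not 50, conditional on being operational at 30: (l_40 − l_50) / l_30.
= (76,842 − 28,116) / 135,241 = 48,726 / 135,241 = 0.360290.

0.360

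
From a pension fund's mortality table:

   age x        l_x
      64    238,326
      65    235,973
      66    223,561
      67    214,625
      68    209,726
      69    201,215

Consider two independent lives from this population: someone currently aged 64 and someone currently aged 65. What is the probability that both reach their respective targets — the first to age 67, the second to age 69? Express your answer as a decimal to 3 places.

p₁ = l_67/l_64 = 214,625/238,326 = 0.900552; p₂ = l_69/l_65 = 201,215/235,973 = 0.852703.
P(both) = p₁ × p₂ = 0.900552 × 0.852703 = 0.767903.

0.768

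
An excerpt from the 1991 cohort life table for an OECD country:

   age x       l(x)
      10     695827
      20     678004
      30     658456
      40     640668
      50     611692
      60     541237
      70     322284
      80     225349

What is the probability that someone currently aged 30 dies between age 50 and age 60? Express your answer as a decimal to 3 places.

This is the probability of reaching 50 but not 60, conditional on being alive at 30: (l(50) − l(60)) / l(30).
= (611692 − 541237) / 658456 = 70455 / 658456 = 0.107000.

0.107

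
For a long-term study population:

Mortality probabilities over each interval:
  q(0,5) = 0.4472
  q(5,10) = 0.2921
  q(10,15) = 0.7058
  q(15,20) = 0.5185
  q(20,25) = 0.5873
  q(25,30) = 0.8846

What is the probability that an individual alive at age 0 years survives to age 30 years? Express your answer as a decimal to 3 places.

P(survive 0→30) = (1 − 0.4472) × (1 − 0.2921) × (1 − 0.7058) × (1 − 0.5185) × (1 − 0.5873) × (1 − 0.8846).
= 0.5528 × 0.7079 × 0.2942 × 0.4815 × 0.4127 × 0.1154 = 0.002640.

0.003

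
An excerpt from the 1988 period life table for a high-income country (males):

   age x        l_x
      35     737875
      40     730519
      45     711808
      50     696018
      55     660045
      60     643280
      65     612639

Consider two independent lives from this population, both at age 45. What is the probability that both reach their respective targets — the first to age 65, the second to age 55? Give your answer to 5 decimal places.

p₁ = l_65/l_45 = 612639/711808 = 0.860680; p₂ = l_55/l_45 = 660045/711808 = 0.927280.
P(both) = p₁ × p₂ = 0.860680 × 0.927280 = 0.798091.

0.79809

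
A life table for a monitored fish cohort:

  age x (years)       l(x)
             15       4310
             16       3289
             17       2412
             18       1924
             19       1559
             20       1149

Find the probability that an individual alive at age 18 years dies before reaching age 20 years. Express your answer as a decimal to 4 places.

P(die before 20 | alive at 18) = 1 − l(20)/l(18) = 1 − 1149/1924 = (775)/1924 = 0.402807.

0.4028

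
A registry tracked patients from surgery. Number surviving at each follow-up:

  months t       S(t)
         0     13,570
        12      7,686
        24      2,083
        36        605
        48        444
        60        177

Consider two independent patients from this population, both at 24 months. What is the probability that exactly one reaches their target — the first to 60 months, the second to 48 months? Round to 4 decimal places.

p₁ = S(60)/S(24) = 177/2,083 = 0.084974; p₂ = S(48)/S(24) = 444/2,083 = 0.213154.
P(exactly one) = p₁(1−p₂) + (1−p₁)p₂ = 0.066861 + 0.195041 = 0.261903.

0.2619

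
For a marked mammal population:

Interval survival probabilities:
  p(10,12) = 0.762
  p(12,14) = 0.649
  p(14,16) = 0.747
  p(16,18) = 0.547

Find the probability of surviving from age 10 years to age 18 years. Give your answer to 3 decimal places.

0.202

Survival from 10 to 18 is the product of surviving each interval: 0.762 × 0.649 × 0.747 × 0.547.
= 0.202073.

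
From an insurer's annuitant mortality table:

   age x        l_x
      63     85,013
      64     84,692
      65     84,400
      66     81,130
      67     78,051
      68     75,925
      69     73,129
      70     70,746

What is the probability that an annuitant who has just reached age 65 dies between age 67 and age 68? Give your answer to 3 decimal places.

0.025

We want 2|1q65 = (l_67 − l_68)/l_65.
This is the probability of reaching 67 but not 68, conditional on being alive at 65: (l_67 − l_68) / l_65.
= (78,051 − 75,925) / 84,400 = 2,126 / 84,400 = 0.025190.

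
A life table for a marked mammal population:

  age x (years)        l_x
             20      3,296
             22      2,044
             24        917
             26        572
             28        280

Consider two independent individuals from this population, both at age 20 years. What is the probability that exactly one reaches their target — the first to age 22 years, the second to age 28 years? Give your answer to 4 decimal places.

0.5997

p₁ = l_22/l_20 = 2,044/3,296 = 0.620146; p₂ = l_28/l_20 = 280/3,296 = 0.084951.
P(exactly one) = p₁(1−p₂) + (1−p₁)p₂ = 0.567464 + 0.032269 = 0.599733.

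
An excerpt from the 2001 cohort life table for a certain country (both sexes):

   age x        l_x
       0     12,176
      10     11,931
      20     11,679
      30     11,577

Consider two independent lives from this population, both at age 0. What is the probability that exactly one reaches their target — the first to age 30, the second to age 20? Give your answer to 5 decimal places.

p₁ = l_30/l_0 = 11,577/12,176 = 0.950805; p₂ = l_20/l_0 = 11,679/12,176 = 0.959182.
P(exactly one) = p₁(1−p₂) + (1−p₁)p₂ = 0.038810 + 0.047187 = 0.085997.

0.08600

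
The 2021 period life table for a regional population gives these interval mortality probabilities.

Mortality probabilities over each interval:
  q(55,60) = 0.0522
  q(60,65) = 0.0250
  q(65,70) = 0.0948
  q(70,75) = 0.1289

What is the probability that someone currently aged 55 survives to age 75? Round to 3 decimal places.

0.729

The overall survival probability is (1 − 0.0522) × (1 − 0.0250) × (1 − 0.0948) × (1 − 0.1289).
= 0.9478 × 0.9750 × 0.9052 × 0.8711 = 0.728675.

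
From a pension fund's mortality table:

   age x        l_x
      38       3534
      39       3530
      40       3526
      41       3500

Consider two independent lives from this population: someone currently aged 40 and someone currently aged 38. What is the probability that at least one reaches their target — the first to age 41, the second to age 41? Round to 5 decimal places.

p₁ = l_41/l_40 = 3500/3526 = 0.992626; p₂ = l_41/l_38 = 3500/3534 = 0.990379.
P(at least one) = 1 − (1−p₁)(1−p₂) = 1 − 0.007374 × 0.009621 = 0.999929.

0.99993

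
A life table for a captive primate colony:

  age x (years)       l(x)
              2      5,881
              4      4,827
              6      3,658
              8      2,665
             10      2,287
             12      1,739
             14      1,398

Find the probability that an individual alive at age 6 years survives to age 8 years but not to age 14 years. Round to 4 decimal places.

0.3464

This is the probability of reaching 8 but not 14, conditional on being alive at 6: (l(8) − l(14)) / l(6).
= (2,665 − 1,398) / 3,658 = 1,267 / 3,658 = 0.346364.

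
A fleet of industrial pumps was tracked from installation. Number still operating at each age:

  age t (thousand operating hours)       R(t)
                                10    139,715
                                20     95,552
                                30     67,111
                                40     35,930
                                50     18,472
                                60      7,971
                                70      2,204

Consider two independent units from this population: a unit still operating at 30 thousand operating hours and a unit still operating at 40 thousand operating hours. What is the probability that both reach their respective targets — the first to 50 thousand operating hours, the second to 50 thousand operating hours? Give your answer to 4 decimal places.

0.1415

p₁ = R(50)/R(30) = 18,472/67,111 = 0.275245; p₂ = R(50)/R(40) = 18,472/35,930 = 0.514111.
P(both) = p₁ × p₂ = 0.275245 × 0.514111 = 0.141506.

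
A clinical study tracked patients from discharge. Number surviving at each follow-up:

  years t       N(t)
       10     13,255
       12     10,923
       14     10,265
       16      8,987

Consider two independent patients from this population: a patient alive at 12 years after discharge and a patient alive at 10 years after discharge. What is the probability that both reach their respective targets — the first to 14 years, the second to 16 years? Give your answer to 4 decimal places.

0.6372

p₁ = N(14)/N(12) = 10,265/10,923 = 0.939760; p₂ = N(16)/N(10) = 8,987/13,255 = 0.678008.
P(both) = p₁ × p₂ = 0.939760 × 0.678008 = 0.637165.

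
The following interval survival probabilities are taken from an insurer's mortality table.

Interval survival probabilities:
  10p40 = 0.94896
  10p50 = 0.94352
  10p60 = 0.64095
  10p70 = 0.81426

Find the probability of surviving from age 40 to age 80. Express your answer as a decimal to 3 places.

Survival from 40 to 80 is the product of surviving each interval: 0.94896 × 0.94352 × 0.64095 × 0.81426.
= 0.467290.

0.467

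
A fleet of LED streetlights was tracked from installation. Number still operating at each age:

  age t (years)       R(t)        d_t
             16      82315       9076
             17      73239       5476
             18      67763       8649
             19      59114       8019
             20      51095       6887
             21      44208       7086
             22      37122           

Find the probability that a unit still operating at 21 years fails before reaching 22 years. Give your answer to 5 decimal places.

P(fail before 22 | operational at 21) = 1 − R(22)/R(21) = 1 − 37122/44208 = (7086)/44208 = 0.160288.

0.16029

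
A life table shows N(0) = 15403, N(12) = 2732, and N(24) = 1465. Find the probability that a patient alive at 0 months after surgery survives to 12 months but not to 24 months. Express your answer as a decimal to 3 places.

This is the probability of reaching 12 but not 24, conditional on being alive at 0: (N(12) − N(24)) / N(0).
= (2732 − 1465) / 15403 = 1267 / 15403 = 0.082257.

0.082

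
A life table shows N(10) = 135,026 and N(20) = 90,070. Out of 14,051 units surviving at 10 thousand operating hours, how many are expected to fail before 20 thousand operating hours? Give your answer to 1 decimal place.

The relevant probability is 1 − 90,070/135,026 = 0.332943.
Expected number = 14,051 × 0.332943 = 4678.2.

4678.2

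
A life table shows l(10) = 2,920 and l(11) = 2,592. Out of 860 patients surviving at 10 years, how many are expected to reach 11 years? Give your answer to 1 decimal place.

763.4

The relevant probability is 2,592/2,920 = 0.887671.
Expected number = 860 × 0.887671 = 763.4.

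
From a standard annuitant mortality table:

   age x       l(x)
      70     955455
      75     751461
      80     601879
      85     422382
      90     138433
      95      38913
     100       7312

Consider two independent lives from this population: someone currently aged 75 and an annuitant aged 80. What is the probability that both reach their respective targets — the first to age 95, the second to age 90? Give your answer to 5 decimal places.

0.01191

p₁ = l(95)/l(75) = 38913/751461 = 0.051783; p₂ = l(90)/l(80) = 138433/601879 = 0.230001.
P(both) = p₁ × p₂ = 0.051783 × 0.230001 = 0.011910.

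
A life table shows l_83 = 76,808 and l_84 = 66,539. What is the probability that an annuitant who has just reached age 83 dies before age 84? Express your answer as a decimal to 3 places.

0.134

P(die before 84 | alive at 83) = 1 − l_84/l_83 = 1 − 66,539/76,808 = (10,269)/76,808 = 0.133697.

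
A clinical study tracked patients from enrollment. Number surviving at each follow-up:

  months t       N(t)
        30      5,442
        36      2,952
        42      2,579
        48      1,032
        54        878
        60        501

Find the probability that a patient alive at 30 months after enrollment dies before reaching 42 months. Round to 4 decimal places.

0.5261

P(die before 42 | alive at 30) = 1 − N(42)/N(30) = 1 − 2,579/5,442 = (2,863)/5,442 = 0.526093.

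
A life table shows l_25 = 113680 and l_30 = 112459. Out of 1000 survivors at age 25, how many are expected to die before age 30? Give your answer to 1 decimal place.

10.7

The relevant probability is 1 − 112459/113680 = 0.010741.
Expected number = 1000 × 0.010741 = 10.7.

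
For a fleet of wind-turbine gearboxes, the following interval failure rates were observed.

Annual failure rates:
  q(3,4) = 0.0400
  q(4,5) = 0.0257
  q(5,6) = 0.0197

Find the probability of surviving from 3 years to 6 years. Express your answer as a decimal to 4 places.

0.9169

P(survive 3→6) = (1 − 0.0400) × (1 − 0.0257) × (1 − 0.0197).
= 0.9600 × 0.9743 × 0.9803 = 0.916902.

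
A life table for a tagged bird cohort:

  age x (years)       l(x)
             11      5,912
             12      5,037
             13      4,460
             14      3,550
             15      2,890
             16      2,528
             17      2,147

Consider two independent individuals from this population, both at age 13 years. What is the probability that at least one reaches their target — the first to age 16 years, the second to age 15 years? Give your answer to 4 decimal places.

0.8475

p₁ = l(16)/l(13) = 2,528/4,460 = 0.566816; p₂ = l(15)/l(13) = 2,890/4,460 = 0.647982.
P(at least one) = 1 − (1−p₁)(1−p₂) = 1 − 0.433184 × 0.352018 = 0.847511.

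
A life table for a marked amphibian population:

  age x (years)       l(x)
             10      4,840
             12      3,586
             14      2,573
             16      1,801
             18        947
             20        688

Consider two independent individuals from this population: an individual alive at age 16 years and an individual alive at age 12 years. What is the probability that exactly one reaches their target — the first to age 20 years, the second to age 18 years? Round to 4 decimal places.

p₁ = l(20)/l(16) = 688/1,801 = 0.382010; p₂ = l(18)/l(12) = 947/3,586 = 0.264083.
P(exactly one) = p₁(1−p₂) + (1−p₁)p₂ = 0.281128 + 0.163201 = 0.444328.

0.4443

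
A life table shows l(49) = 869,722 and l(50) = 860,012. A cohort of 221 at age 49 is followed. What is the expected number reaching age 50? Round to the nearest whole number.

219

The relevant probability is 860,012/869,722 = 0.988836.
Expected number = 221 × 0.988836 = 219.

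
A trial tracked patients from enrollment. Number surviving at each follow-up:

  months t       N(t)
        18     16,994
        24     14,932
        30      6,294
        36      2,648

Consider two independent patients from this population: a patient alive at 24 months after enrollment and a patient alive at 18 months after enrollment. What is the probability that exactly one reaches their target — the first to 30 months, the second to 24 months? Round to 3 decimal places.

p₁ = N(30)/N(24) = 6,294/14,932 = 0.421511; p₂ = N(24)/N(18) = 14,932/16,994 = 0.878663.
P(exactly one) = p₁(1−p₂) + (1−p₁)p₂ = 0.051145 + 0.508297 = 0.559442.

0.559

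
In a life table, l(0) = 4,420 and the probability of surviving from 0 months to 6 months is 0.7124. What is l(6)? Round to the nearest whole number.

l(6) = l(0) × p = 4,420 × 0.7124 = 3149.

3149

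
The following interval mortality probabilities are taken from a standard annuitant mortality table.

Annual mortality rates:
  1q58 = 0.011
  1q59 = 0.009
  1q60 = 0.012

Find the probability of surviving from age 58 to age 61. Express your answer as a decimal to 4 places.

0.9683

Chaining the interval survival probabilities: (1 − 0.011) × (1 − 0.009) × (1 − 0.012).
= 0.989 × 0.991 × 0.988 = 0.968338.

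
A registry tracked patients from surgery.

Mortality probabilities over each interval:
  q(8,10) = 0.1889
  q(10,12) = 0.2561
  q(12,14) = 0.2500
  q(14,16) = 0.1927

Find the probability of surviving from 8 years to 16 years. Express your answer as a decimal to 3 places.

0.365

Survival from 8 to 16 is the product of surviving each interval: (1 − 0.1889) × (1 − 0.2561) × (1 − 0.2500) × (1 − 0.1927).
= 0.8111 × 0.7439 × 0.7500 × 0.8073 = 0.365330.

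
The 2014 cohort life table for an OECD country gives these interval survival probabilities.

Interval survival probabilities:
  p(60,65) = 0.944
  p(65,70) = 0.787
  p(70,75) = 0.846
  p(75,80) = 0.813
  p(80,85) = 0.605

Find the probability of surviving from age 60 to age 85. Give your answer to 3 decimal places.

The overall survival probability is 0.944 × 0.787 × 0.846 × 0.813 × 0.605.
= 0.309146.

0.309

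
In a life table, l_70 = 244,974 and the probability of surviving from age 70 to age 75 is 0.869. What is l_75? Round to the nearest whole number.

212882

l_75 = l_70 × p = 244,974 × 0.869 = 212882.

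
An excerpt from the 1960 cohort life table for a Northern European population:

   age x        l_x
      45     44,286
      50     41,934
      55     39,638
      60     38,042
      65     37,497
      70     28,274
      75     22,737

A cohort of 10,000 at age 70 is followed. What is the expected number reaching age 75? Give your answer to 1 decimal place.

8041.7

The relevant probability is 22,737/28,274 = 0.804166.
Expected number = 10,000 × 0.804166 = 8041.7.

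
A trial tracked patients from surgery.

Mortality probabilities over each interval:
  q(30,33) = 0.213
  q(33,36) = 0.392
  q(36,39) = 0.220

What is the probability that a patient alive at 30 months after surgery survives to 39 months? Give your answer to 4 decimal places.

0.3732

The overall survival probability is (1 − 0.213) × (1 − 0.392) × (1 − 0.220).
= 0.787 × 0.608 × 0.780 = 0.373227.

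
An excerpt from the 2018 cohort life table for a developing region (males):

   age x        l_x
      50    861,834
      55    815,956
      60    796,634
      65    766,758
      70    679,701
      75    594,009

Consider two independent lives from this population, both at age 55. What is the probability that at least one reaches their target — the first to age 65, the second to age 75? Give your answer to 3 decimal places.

0.984

p₁ = l_65/l_55 = 766,758/815,956 = 0.939705; p₂ = l_75/l_55 = 594,009/815,956 = 0.727991.
P(at least one) = 1 − (1−p₁)(1−p₂) = 1 − 0.060295 × 0.272009 = 0.983599.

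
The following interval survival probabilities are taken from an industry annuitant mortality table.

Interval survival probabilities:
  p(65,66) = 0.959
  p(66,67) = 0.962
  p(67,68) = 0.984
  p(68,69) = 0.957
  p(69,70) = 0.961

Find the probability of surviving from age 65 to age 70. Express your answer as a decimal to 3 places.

0.835

The overall survival probability is 0.959 × 0.962 × 0.984 × 0.957 × 0.961.
= 0.834880.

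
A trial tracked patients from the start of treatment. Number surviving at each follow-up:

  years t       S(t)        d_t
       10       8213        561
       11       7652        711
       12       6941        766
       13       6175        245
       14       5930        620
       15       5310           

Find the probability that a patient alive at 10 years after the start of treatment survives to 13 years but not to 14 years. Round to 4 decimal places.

This is the probability of reaching 13 but not 14, conditional on being alive at 10: (S(13) − S(14)) / S(10).
= (6175 − 5930) / 8213 = 245 / 8213 = 0.029831.

0.0298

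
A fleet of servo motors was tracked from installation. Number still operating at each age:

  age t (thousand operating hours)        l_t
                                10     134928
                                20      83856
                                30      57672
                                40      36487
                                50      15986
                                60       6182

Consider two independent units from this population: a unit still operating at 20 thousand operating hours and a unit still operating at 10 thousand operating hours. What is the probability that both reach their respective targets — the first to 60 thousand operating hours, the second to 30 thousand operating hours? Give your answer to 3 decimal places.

p₁ = l_60/l_20 = 6182/83856 = 0.073722; p₂ = l_30/l_10 = 57672/134928 = 0.427428.
P(both) = p₁ × p₂ = 0.073722 × 0.427428 = 0.031511.

0.032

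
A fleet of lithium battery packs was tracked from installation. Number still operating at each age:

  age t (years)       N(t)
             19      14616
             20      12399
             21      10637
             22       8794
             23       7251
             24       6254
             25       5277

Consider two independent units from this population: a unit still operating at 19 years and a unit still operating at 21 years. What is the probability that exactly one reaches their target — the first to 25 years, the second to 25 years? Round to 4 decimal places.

0.4989

p₁ = N(25)/N(19) = 5277/14616 = 0.361043; p₂ = N(25)/N(21) = 5277/10637 = 0.496099.
P(exactly one) = p₁(1−p₂) + (1−p₁)p₂ = 0.181930 + 0.316986 = 0.498916.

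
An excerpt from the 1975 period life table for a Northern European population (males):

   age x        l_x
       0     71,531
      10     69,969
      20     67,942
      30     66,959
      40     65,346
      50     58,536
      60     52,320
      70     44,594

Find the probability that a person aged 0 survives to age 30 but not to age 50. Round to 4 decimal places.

This is the probability of reaching 30 but not 50, conditional on being alive at 0: (l_30 − l_50) / l_0.
= (66,959 − 58,536) / 71,531 = 8,423 / 71,531 = 0.117753.

0.1178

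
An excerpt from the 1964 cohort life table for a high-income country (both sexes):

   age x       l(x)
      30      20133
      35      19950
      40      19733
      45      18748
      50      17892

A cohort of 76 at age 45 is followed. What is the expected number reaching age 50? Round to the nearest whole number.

73

The relevant probability is 17892/18748 = 0.954342.
Expected number = 76 × 0.954342 = 73.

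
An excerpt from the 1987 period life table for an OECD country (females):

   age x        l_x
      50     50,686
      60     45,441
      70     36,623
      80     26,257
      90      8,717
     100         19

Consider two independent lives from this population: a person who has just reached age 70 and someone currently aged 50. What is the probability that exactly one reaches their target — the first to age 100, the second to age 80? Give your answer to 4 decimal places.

p₁ = l_100/l_70 = 19/36,623 = 0.000519; p₂ = l_80/l_50 = 26,257/50,686 = 0.518033.
P(exactly one) = p₁(1−p₂) + (1−p₁)p₂ = 0.000250 + 0.517764 = 0.518014.

0.5180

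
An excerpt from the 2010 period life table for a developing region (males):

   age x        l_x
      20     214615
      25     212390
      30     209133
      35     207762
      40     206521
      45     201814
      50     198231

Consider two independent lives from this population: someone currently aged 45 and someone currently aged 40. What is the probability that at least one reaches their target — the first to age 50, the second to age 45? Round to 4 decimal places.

p₁ = l_50/l_45 = 198231/201814 = 0.982246; p₂ = l_45/l_40 = 201814/206521 = 0.977208.
P(at least one) = 1 − (1−p₁)(1−p₂) = 1 − 0.017754 × 0.022792 = 0.999595.

0.9996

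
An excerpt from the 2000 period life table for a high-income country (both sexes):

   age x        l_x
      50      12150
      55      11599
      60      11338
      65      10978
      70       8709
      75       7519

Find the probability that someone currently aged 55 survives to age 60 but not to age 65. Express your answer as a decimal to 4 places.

0.0310

We want 5|5q55 = (l_60 − l_65)/l_55.
This is the probability of reaching 60 but not 65, conditional on being alive at 55: (l_60 − l_65) / l_55.
= (11338 − 10978) / 11599 = 360 / 11599 = 0.031037.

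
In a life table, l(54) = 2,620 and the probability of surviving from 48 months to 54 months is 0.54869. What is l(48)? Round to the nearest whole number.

4775

l(48) = l(54) / p = 2,620 / 0.54869 = 4775.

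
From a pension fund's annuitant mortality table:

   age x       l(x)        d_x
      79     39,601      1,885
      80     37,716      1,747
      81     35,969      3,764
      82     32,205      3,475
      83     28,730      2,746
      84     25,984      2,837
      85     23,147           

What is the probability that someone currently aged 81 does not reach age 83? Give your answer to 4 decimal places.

P(die before 83 | alive at 81) = 1 − l(83)/l(81) = 1 − 28,730/35,969 = (7,239)/35,969 = 0.201257.

0.2013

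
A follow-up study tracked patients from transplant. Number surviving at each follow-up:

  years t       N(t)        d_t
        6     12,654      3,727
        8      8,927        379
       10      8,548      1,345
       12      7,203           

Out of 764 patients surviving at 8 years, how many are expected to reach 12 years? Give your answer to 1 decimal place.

616.5

The relevant probability is 7,203/8,927 = 0.806878.
Expected number = 764 × 0.806878 = 616.5.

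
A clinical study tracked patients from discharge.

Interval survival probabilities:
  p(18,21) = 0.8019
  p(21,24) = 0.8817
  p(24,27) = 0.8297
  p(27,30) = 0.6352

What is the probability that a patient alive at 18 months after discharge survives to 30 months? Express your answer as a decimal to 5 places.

0.37263

Chaining the interval survival probabilities: 0.8019 × 0.8817 × 0.8297 × 0.6352.
= 0.372626.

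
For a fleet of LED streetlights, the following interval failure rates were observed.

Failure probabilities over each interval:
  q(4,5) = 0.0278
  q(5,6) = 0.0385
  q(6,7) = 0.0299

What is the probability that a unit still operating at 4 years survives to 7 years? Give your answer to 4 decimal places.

0.9068

Survival from 4 to 7 is the product of surviving each interval: (1 − 0.0278) × (1 − 0.0385) × (1 − 0.0299).
= 0.9722 × 0.9615 × 0.9701 = 0.906821.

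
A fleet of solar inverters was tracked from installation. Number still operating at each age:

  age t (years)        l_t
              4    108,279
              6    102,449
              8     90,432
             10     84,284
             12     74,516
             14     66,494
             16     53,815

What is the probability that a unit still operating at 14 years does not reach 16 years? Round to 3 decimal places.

P(fail before 16 | operational at 14) = 1 − l_16/l_14 = 1 − 53,815/66,494 = (12,679)/66,494 = 0.190679.

0.191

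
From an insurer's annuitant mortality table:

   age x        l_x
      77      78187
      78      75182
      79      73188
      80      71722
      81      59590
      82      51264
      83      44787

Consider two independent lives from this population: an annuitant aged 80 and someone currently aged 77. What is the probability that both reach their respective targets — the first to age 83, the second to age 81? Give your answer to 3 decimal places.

0.476

p₁ = l_83/l_80 = 44787/71722 = 0.624453; p₂ = l_81/l_77 = 59590/78187 = 0.762147.
P(both) = p₁ × p₂ = 0.624453 × 0.762147 = 0.475925.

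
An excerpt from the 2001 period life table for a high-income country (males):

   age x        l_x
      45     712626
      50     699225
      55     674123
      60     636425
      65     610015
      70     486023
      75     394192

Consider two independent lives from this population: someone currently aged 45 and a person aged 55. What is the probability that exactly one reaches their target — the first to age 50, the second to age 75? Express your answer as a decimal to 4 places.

0.4184

p₁ = l_50/l_45 = 699225/712626 = 0.981195; p₂ = l_75/l_55 = 394192/674123 = 0.584748.
P(exactly one) = p₁(1−p₂) + (1−p₁)p₂ = 0.407443 + 0.010996 = 0.418439.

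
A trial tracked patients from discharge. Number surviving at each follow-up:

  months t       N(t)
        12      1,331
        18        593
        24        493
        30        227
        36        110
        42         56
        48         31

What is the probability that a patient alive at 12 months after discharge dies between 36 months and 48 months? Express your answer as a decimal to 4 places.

This is the probability of reaching 36 but not 48, conditional on being alive at 12: (N(36) − N(48)) / N(12).
= (110 − 31) / 1,331 = 79 / 1,331 = 0.059354.

0.0594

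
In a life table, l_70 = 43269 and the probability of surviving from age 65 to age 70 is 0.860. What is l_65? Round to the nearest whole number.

l_65 = l_70 / p = 43269 / 0.860 = 50313.

50313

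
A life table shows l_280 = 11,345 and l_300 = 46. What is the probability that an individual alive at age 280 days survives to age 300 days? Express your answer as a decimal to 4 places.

The conditional survival probability is l_300/l_280 = 46/11,345 = 0.004055.

0.0041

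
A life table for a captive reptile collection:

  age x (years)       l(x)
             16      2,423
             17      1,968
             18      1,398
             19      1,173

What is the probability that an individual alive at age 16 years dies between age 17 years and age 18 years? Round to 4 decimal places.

This is the probability of reaching 17 but not 18, conditional on being alive at 16: (l(17) − l(18)) / l(16).
= (1,968 − 1,398) / 2,423 = 570 / 2,423 = 0.235246.

0.2352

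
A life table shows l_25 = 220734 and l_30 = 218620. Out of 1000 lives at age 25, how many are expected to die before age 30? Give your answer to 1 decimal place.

9.6

The relevant probability is 1 − 218620/220734 = 0.009577.
Expected number = 1000 × 0.009577 = 9.6.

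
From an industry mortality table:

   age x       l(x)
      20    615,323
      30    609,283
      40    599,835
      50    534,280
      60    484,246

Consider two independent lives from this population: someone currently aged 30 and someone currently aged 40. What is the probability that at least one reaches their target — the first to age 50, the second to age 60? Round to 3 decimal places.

p₁ = l(50)/l(30) = 534,280/609,283 = 0.876900; p₂ = l(60)/l(40) = 484,246/599,835 = 0.807299.
P(at least one) = 1 − (1−p₁)(1−p₂) = 1 − 0.123100 × 0.192701 = 0.976279.

0.976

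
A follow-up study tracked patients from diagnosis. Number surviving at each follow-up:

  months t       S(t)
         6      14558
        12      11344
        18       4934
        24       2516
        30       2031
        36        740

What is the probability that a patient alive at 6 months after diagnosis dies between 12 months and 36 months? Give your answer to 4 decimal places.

This is the probability of reaching 12 but not 36, conditional on being alive at 6: (S(12) − S(36)) / S(6).
= (11344 − 740) / 14558 = 10604 / 14558 = 0.728397.

0.7284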